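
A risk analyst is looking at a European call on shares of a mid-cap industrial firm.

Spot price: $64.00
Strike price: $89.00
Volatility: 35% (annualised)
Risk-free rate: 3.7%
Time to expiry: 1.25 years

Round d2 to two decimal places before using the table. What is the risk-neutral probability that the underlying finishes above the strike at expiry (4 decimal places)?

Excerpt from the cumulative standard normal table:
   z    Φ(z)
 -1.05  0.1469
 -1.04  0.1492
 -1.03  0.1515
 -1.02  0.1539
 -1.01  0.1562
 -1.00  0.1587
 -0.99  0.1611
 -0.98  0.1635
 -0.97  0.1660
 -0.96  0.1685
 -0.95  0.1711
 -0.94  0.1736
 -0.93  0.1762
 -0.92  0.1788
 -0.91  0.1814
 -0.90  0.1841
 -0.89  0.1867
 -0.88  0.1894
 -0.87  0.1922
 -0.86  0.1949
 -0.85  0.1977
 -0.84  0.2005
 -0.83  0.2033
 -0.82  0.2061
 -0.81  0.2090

σ√T = 0.35 × 1.1180 = 0.3913
ln(S/K) + (r + σ²/2)T = ln(64/89) + (0.037 + 0.35²/2)·1.25 = -0.3298 + 0.1228 = -0.2069
d₁ = -0.2069 / 0.3913 = -0.5288 → -0.53
d₂ = d₁ − σ√T = -0.5288 − 0.3913 = -0.9202 → -0.92
Pr(exercise) under Q = N(d₂) = 0.1788

0.1788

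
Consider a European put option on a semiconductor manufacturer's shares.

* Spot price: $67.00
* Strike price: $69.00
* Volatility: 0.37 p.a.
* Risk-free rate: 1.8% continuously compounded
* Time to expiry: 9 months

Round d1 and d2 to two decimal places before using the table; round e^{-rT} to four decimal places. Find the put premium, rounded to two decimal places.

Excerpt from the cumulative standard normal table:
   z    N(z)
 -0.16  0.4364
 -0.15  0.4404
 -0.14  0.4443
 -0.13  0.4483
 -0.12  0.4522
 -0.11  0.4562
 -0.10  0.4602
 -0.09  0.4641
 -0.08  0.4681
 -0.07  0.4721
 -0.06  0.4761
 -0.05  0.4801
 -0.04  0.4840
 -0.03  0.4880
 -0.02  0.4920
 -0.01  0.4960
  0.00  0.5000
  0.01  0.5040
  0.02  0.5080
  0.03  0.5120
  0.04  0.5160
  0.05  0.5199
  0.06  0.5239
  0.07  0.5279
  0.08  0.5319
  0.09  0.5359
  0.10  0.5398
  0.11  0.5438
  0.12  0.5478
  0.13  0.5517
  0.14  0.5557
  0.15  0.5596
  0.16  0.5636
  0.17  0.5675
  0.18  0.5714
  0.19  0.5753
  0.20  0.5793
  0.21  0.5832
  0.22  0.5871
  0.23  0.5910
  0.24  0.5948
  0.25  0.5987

$9.14

σ√T = 0.37 × 0.8660 = 0.3204
d₁ = [ln(67/69) + (0.018 + 0.37²/2)·0.75] / 0.3204 = [-0.0294 + 0.0648] / 0.3204 = 0.1106 ≈ 0.11
d₂ = d₁ − σ√T = 0.1106 − 0.3204 = -0.2099 ≈ -0.21
exp(−rT) = exp(−0.018·0.75) = 0.9866
N(−d₂) = N(0.21) = 0.5832;  N(−d₁) = N(-0.11) = 0.4562
P = 69·0.9866·0.5832 − 67·0.4562 = 39.7016 − 30.5654 = 9.1362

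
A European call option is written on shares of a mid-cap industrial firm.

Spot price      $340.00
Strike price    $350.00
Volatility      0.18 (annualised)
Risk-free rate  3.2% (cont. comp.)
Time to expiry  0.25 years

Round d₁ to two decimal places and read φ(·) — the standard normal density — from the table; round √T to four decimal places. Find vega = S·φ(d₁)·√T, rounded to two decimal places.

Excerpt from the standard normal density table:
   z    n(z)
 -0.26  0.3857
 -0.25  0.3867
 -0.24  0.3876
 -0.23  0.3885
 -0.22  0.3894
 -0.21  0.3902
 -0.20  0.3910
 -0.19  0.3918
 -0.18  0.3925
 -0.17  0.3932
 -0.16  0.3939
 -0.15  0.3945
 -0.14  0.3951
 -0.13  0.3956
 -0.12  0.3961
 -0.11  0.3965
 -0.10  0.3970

66.61

T = 0.25;  σ√T = 0.0900
ln(S/K) + (r + σ²/2)T = ln(340/350) + (0.032 + 0.18²/2)·0.25 = -0.0290 + 0.0120 = -0.0169
d₁ = -0.0169 / 0.0900 = -0.1882 ≈ -0.19
√T = √0.25 = 0.5000
φ(d₁) = φ(-0.19) = 0.3918
vega = S·φ(d₁)·√T = 340·0.3918·0.5000 = 66.6060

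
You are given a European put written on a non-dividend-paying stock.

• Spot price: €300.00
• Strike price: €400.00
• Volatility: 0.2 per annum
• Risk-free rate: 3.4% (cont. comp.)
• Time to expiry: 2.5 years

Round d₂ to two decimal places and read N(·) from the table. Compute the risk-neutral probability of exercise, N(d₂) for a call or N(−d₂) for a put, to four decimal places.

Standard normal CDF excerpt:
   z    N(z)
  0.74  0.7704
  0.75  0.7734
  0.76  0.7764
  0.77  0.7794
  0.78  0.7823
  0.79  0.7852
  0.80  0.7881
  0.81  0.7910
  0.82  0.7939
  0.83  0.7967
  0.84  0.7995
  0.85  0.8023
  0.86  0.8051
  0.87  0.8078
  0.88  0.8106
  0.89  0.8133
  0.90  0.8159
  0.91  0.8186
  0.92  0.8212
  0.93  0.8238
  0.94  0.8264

σ√T = 0.2·√2.5 = 0.3162
d₁ = [ln(300/400) + (0.034 + 0.2²/2)·2.5] / 0.3162 = [-0.2877 + 0.1350] / 0.3162 = -0.4828 which rounds to -0.48
d₂ = d₁ − σ√T = -0.4828 − 0.3162 = -0.7991 which rounds to -0.80
Pr(exercise) under Q = N(−d₂) = N(0.80) = 0.7881

0.7881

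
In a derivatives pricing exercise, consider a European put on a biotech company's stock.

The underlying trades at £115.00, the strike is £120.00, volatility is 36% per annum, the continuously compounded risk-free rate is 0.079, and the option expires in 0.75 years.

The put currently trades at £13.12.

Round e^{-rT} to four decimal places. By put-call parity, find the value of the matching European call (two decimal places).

exp(−rT) = exp(−0.079·0.75) = 0.9425
Put-call parity: C − P = S − K·e^(−rT) = 115 − 120·0.9425 = 115 − 113.1000 = 1.9000
C = P + (C − P) = 13.12 + (1.9000) = 15.0200

£15.02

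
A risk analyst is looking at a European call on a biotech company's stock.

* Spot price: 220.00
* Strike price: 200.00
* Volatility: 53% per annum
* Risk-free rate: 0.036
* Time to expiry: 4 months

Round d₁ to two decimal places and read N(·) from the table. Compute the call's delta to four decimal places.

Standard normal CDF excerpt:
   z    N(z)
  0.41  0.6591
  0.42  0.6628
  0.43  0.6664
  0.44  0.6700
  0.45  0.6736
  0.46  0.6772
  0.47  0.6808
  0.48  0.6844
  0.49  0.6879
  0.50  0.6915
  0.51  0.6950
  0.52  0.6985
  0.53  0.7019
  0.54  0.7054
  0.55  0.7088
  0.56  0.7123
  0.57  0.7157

0.6915

T = 0.3333;  σ√T = 0.3060
d₁ = [ln(220/200) + (0.036 + 0.53²/2)·0.3333] / 0.3060 = [0.0953 + 0.0588] / 0.3060 = 0.5037 ≈ 0.50
N(d₁) = N(0.50) = 0.6915
Δ_call = N(d₁) = 0.6915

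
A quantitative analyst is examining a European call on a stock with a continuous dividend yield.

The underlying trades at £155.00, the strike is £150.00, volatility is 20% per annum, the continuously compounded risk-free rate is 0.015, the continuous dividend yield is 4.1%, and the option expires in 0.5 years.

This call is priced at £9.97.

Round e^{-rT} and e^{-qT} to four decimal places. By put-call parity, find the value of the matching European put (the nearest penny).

£6.99

e^(−qT) = e^(−0.041·0.5) = 0.9797;  e^(−rT) = e^(−0.015·0.5) = 0.9925
Put-call parity: C − P = S·e^(−qT) − K·e^(−rT) = 155·0.9797 − 150·0.9925 = 151.8535 − 148.8750 = 2.9785
P = C − (C − P) = 9.97 − (2.9785) = 6.9915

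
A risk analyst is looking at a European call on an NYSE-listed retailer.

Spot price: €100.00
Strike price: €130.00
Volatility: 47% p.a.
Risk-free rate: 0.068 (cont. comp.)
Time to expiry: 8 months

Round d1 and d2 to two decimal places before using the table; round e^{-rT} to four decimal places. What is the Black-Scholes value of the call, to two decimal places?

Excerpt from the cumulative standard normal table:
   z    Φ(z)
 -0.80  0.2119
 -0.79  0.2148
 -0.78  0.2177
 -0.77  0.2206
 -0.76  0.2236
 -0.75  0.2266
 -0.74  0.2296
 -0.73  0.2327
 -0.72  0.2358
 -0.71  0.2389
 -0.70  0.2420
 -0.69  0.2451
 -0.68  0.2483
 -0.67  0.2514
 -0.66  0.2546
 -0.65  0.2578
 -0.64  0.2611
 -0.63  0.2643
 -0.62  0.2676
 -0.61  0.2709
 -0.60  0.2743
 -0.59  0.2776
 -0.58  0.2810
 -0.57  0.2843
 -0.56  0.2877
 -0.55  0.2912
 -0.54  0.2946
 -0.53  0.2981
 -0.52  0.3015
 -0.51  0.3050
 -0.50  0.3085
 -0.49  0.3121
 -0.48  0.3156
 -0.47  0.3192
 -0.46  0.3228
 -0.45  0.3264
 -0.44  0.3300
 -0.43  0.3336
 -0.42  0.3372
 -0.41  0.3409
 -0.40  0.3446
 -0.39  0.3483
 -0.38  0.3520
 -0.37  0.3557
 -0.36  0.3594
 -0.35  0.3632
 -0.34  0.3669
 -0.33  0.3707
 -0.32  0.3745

T = 0.6667;  σ√T = 0.3838
d₁ = [ln(100/130) + (0.068 + 0.47²/2)·0.6667] / 0.3838 = [-0.2624 + 0.1190] / 0.3838 = -0.3737 → -0.37
d₂ = d₁ − σ√T = -0.3737 − 0.3838 = -0.7574 → -0.76
exp(−rT) = exp(−0.068·0.6667) = 0.9557
C = 100·N(-0.37) − 130·0.9557·N(-0.76) = 100·0.3557 − 130·0.9557·0.2236 = 35.5700 − 27.7803 = 7.7897

€7.79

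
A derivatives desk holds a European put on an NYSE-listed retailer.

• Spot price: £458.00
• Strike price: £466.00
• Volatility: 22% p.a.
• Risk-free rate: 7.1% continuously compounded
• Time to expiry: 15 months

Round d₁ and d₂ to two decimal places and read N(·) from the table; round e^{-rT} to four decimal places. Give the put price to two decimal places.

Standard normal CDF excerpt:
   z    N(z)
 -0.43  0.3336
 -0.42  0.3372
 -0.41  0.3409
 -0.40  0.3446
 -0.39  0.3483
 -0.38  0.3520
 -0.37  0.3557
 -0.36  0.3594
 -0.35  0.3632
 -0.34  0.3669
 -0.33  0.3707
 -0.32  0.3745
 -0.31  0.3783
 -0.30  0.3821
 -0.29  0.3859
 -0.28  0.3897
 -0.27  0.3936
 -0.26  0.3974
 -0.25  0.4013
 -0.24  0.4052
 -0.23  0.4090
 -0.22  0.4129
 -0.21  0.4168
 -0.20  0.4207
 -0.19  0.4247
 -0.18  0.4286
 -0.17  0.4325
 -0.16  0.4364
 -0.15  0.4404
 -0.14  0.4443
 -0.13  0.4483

£28.30

T = 1.25;  σ√T = 0.2460
d₁ = [ln(458/466) + (0.071 + 0.22²/2)·1.25] / 0.2460 = [-0.0173 + 0.1190] / 0.2460 = 0.4134 which rounds to 0.41
d₂ = d₁ − σ√T = 0.4134 − 0.2460 = 0.1674 which rounds to 0.17
e^(−rT) = e^(−0.071·1.25) = 0.9151
N(−d₂) = N(-0.17) = 0.4325;  N(−d₁) = N(-0.41) = 0.3409
P = 466·0.9151·0.4325 − 458·0.3409 = 184.4338 − 156.1322 = 28.3016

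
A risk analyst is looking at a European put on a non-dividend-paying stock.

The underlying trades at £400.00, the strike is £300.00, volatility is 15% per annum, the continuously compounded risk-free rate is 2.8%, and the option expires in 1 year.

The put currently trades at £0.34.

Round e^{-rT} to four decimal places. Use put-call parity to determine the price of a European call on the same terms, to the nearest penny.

exp(−rT) = exp(−0.028·1) = 0.9724
Put-call parity: C − P = S − K·e^(−rT) = 400 − 300·0.9724 = 400 − 291.7200 = 108.2800
C = P + (C − P) = 0.34 + (108.2800) = 108.6200

£108.62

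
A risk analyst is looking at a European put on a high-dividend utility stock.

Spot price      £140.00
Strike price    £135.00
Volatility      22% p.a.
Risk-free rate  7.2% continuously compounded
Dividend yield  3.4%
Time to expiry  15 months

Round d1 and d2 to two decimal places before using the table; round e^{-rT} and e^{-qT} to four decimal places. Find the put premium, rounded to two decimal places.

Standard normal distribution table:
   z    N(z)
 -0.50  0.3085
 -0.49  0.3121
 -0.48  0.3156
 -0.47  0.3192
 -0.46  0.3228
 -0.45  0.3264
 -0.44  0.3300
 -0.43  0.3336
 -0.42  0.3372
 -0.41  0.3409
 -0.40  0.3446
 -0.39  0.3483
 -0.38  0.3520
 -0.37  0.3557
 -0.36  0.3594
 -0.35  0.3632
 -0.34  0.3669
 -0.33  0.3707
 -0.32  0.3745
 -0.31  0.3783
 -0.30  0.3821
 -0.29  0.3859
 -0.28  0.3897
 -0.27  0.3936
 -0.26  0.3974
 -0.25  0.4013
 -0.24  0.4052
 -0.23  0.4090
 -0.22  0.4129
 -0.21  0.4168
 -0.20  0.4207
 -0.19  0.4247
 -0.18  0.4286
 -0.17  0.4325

σ√T = 0.22·√1.25 = 0.2460
ln(S/K) + (r − q + σ²/2)T = ln(140/135) + (0.072 − 0.034 + 0.22²/2)·1.25 = 0.0364 + 0.0777 = 0.1141
d₁ = 0.1141 / 0.2460 = 0.4640 which rounds to 0.46
d₂ = d₁ − σ√T = 0.4640 − 0.2460 = 0.2180 which rounds to 0.22
e^(−qT) = e^(−0.034·1.25) = 0.9584;  e^(−rT) = e^(−0.072·1.25) = 0.9139
P = 135·0.9139·N(-0.22) − 140·0.9584·N(-0.46) = 135·0.9139·0.4129 − 140·0.9584·0.3228 = 50.9422 − 43.3120 = 7.6301

£7.63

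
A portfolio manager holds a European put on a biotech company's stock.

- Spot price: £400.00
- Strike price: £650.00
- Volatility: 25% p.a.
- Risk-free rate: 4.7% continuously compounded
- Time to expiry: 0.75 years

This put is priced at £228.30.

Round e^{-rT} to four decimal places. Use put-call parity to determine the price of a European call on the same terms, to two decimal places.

e^(−rT) = e^(−0.047·0.75) = 0.9654
Put-call parity: C − P = S − K·e^(−rT) = 400 − 650·0.9654 = 400 − 627.5100 = -227.5100
C = P + (C − P) = 228.30 + (-227.5100) = 0.7900

£0.79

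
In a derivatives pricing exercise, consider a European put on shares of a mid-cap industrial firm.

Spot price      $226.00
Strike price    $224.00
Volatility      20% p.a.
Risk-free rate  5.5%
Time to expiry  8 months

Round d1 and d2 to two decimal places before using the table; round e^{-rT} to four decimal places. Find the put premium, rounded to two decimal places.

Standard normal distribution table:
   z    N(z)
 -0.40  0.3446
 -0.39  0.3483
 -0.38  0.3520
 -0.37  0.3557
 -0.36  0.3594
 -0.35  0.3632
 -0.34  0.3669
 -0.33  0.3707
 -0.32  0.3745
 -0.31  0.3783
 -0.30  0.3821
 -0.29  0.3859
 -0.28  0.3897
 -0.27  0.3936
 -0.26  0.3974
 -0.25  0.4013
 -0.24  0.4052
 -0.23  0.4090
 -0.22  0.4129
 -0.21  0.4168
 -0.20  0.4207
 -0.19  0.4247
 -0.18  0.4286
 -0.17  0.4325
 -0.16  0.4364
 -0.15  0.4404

σ√T = 0.2 × 0.8165 = 0.1633
d₁ = [ln(226/224) + (0.055 + 0.2²/2)·0.6667] / 0.1633 = [0.0089 + 0.0500] / 0.1633 = 0.3606 ≈ 0.36
d₂ = d₁ − σ√T = 0.3606 − 0.1633 = 0.1973 ≈ 0.20
exp(−rT) = exp(−0.055·0.6667) = 0.9640
N(−d₂) = N(-0.20) = 0.4207;  N(−d₁) = N(-0.36) = 0.3594
P = 224·0.9640·0.4207 − 226·0.3594 = 90.8443 − 81.2244 = 9.6199

$9.62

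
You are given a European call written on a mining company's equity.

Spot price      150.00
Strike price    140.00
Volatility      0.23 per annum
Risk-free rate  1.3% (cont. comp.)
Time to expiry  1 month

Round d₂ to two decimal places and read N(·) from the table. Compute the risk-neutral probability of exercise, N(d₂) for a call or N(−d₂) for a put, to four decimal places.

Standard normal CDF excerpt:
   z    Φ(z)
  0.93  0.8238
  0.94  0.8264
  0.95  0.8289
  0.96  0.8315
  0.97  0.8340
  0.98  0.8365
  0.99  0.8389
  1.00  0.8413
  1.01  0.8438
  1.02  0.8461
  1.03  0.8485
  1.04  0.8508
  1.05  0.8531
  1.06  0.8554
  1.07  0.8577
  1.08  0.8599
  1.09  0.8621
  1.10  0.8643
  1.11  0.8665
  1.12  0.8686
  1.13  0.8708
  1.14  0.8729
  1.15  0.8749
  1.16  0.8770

0.8461

T = 0.08333;  σ√T = 0.0664
d₁ = [ln(150/140) + (0.013 + 0.23²/2)·0.08333] / 0.0664 = [0.0690 + 0.0033] / 0.0664 = 1.0886 → 1.09
d₂ = d₁ − σ√T = 1.0886 − 0.0664 = 1.0222 → 1.02
Pr(exercise) under Q = N(d₂) = 0.8461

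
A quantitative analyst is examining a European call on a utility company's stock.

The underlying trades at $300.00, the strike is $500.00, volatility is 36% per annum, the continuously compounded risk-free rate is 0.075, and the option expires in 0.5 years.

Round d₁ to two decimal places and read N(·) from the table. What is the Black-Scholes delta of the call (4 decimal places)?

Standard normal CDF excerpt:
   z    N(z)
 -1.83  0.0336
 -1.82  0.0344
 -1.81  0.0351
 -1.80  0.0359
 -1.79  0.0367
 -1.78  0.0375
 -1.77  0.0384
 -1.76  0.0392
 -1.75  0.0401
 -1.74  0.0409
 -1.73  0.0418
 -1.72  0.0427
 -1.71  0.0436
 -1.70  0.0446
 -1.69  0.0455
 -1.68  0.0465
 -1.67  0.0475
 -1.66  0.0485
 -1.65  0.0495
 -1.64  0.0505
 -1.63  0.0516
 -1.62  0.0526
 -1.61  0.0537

σ√T = 0.36·√0.5 = 0.2546
d₁ = [ln(300/500) + (0.075 + 0.36²/2)·0.5] / 0.2546 = [-0.5108 + 0.0699] / 0.2546 = -1.7321 → -1.73
N(d₁) = N(-1.73) = 0.0418
Δ_call = N(d₁) = 0.0418

0.0418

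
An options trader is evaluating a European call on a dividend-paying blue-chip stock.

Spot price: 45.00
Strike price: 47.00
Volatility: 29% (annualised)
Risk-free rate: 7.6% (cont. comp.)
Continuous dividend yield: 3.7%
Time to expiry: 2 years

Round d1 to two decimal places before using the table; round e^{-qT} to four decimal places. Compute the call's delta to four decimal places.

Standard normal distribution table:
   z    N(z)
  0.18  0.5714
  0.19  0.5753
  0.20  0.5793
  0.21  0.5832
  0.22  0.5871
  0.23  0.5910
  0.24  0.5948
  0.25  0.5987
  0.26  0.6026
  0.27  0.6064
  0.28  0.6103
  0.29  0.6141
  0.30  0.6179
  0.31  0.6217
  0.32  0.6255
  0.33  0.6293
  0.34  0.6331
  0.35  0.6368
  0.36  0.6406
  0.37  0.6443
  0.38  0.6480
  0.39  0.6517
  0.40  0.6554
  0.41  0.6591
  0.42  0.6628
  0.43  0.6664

0.5703

σ√T = 0.29·√2 = 0.4101
d₁ = [ln(45/47) + (0.076 − 0.037 + 0.29²/2)·2] / 0.4101 = [-0.0435 + 0.1621] / 0.4101 = 0.2892 ⇒ 0.29
N(d₁) = N(0.29) = 0.6141
Δ_call = exp(−qT)·N(d₁) = 0.9287·0.6141 = 0.5703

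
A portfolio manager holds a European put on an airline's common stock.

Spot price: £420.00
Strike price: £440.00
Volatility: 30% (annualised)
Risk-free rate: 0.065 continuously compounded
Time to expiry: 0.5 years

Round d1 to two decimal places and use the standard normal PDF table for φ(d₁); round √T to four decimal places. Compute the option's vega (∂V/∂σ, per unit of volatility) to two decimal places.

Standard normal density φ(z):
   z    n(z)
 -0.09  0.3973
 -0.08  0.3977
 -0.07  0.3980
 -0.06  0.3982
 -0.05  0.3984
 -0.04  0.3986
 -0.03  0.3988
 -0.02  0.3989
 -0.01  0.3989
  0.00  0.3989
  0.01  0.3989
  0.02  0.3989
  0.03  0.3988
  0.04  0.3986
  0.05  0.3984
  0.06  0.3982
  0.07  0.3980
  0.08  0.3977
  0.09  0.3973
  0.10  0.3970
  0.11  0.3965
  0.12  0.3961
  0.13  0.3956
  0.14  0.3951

T = 0.5;  σ√T = 0.2121
d₁ = [ln(420/440) + (0.065 + 0.3²/2)·0.5] / 0.2121 = [-0.0465 + 0.0550] / 0.2121 = 0.0400 ≈ 0.04
√T = √0.5 = 0.7071
φ(d₁) = φ(0.04) = 0.3986
vega = S·φ(d₁)·√T = 420·0.3986·0.7071 = 118.3770
(The call has the same vega.)

118.38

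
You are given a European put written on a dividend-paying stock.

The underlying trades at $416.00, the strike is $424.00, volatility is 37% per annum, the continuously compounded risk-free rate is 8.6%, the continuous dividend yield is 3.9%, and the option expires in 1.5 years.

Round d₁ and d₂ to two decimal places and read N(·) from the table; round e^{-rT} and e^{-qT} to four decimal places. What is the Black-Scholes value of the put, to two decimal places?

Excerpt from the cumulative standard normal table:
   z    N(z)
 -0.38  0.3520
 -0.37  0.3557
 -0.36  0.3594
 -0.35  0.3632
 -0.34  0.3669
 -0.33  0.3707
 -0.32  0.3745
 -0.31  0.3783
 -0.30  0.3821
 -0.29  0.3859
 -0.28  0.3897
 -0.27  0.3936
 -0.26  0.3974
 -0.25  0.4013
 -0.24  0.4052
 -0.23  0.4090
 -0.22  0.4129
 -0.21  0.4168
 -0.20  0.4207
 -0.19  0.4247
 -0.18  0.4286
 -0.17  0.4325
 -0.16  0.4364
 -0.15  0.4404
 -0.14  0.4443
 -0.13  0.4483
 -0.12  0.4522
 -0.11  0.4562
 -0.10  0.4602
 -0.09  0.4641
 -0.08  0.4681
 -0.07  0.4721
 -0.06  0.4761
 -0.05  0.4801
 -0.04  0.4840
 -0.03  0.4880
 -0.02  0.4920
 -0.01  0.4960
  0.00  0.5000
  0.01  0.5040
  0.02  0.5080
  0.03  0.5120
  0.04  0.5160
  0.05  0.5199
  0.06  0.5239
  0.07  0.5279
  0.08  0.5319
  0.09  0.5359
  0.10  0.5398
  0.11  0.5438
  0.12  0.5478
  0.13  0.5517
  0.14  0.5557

$58.71

σ√T = 0.37 × 1.2247 = 0.4532
d₁ = [ln(416/424) + (0.086 − 0.039 + 0.37²/2)·1.5] / 0.4532 = [-0.0190 + 0.1732] / 0.4532 = 0.3401 → 0.34
d₂ = d₁ − σ√T = 0.3401 − 0.4532 = -0.1130 → -0.11
e^(−qT) = e^(−0.039·1.5) = 0.9432;  e^(−rT) = e^(−0.086·1.5) = 0.8790
N(−d₂) = N(0.11) = 0.5438;  N(−d₁) = N(-0.34) = 0.3669
P = 424·0.8790·0.5438 − 416·0.9432·0.3669 = 202.6721 − 143.9610 = 58.7111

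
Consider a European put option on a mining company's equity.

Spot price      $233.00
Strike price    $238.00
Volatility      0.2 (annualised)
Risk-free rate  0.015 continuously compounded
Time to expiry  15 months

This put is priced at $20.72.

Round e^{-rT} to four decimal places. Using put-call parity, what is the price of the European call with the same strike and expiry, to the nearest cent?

exp(−rT) = exp(−0.015·1.25) = 0.9814
Put-call parity: C − P = S − K·e^(−rT) = 233 − 238·0.9814 = 233 − 233.5732 = -0.5732
C = P + (C − P) = 20.72 + (-0.5732) = 20.1468

$20.15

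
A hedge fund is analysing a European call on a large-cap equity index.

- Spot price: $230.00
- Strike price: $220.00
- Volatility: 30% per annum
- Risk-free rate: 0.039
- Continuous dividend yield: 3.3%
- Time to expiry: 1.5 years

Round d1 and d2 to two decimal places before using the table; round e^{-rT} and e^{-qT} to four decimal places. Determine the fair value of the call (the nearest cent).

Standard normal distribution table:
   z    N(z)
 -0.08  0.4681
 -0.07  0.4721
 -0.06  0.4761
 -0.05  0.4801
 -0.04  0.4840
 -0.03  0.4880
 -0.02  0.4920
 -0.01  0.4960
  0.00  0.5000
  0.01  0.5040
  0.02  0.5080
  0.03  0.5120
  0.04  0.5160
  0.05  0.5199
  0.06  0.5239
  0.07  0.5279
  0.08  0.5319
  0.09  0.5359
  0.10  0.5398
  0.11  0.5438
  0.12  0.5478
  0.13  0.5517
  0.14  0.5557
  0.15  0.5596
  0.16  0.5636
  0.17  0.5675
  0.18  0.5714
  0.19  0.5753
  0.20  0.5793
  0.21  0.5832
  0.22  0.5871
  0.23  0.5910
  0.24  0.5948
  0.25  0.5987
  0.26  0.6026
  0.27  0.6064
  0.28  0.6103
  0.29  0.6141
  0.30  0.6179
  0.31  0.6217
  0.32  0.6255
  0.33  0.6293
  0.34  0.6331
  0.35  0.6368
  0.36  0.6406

$37.32

T = 1.5;  σ√T = 0.3674
d₁ = [ln(230/220) + (0.039 − 0.033 + 0.3²/2)·1.5] / 0.3674 = [0.0445 + 0.0765] / 0.3674 = 0.3292 ⇒ 0.33
d₂ = d₁ − σ√T = 0.3292 − 0.3674 = -0.0382 ⇒ -0.04
e^(−qT) = e^(−0.033·1.5) = 0.9517;  e^(−rT) = e^(−0.039·1.5) = 0.9432
N(d₁) = N(0.33) = 0.6293;  N(d₂) = N(-0.04) = 0.4840
C = 230·0.9517·0.6293 − 220·0.9432·0.4840 = 137.7481 − 100.4319 = 37.3162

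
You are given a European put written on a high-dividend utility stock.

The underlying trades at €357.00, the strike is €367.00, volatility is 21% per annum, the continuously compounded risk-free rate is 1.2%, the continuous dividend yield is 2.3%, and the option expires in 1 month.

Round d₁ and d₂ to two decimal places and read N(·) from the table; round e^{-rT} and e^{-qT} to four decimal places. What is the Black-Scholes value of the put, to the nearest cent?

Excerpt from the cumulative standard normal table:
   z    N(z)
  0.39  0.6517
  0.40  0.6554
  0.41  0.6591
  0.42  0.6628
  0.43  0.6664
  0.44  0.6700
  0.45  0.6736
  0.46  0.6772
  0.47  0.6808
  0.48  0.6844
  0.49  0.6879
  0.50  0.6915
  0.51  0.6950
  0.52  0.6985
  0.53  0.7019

€14.79

σ√T = 0.21 × 0.2887 = 0.0606
d₁ = [ln(357/367) + (0.012 − 0.023 + 0.21²/2)·0.08333] / 0.0606 = [-0.0276 + 0.0009] / 0.0606 = -0.4405 → -0.44
d₂ = d₁ − σ√T = -0.4405 − 0.0606 = -0.5011 → -0.50
exp(−qT) = exp(−0.023·0.08333) = 0.9981;  exp(−rT) = exp(−0.012·0.08333) = 0.9990
N(−d₂) = N(0.50) = 0.6915;  N(−d₁) = N(0.44) = 0.6700
P = 367·0.9990·0.6915 − 357·0.9981·0.6700 = 253.5267 − 238.7355 = 14.7912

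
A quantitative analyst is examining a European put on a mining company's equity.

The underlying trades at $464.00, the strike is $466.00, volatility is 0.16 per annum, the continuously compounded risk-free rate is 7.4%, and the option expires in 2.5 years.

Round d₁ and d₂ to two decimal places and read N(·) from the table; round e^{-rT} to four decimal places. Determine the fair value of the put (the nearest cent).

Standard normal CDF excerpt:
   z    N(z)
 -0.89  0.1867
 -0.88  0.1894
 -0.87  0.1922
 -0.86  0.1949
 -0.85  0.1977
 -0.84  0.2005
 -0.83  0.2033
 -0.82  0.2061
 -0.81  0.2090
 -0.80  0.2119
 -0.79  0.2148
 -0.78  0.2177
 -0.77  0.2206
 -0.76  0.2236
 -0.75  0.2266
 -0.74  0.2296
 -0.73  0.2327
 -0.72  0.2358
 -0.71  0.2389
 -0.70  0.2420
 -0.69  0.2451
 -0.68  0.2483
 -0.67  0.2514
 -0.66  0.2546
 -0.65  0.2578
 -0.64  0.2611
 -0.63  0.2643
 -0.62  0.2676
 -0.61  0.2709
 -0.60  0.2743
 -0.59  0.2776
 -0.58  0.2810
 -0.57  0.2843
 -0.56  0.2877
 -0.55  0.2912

T = 2.5;  σ√T = 0.2530
d₁ = [ln(464/466) + (0.074 + ½·0.16²)·2.5] / (σ√T) = (-0.0043 + 0.2170) / 0.2530 = 0.8408 which rounds to 0.84
d₂ = 0.8408 − 0.2530 = 0.5878 which rounds to 0.59
e^(−rT) = e^(−0.074·2.5) = 0.8311
N(−d₂) = N(-0.59) = 0.2776;  N(−d₁) = N(-0.84) = 0.2005
P = 466·0.8311·0.2776 − 464·0.2005 = 107.5124 − 93.0320 = 14.4804

$14.48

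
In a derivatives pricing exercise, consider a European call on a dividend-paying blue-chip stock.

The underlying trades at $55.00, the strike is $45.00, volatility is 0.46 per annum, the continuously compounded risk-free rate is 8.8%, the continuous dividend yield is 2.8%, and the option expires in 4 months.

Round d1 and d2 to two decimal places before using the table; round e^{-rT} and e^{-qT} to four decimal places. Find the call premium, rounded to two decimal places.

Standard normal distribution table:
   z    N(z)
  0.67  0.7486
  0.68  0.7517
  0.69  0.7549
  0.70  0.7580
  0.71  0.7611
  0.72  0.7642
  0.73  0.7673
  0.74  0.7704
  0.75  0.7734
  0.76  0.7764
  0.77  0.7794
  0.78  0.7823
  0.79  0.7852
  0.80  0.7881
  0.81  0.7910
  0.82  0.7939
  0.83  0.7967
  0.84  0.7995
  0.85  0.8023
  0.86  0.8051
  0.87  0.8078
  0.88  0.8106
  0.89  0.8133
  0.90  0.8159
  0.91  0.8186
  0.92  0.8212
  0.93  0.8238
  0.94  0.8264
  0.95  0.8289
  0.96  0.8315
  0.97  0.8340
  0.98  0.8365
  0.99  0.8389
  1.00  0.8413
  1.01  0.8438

$12.18

σ√T = 0.46·√0.3333 = 0.2656
d₁ = [ln(55/45) + (0.088 − 0.028 + ½·0.46²)·0.3333] / (σ√T) = (0.2007 + 0.0553) / 0.2656 = 0.9637 ⇒ 0.96
d₂ = 0.9637 − 0.2656 = 0.6981 ⇒ 0.70
exp(−qT) = exp(−0.028·0.3333) = 0.9907;  exp(−rT) = exp(−0.088·0.3333) = 0.9711
C = 55·0.9907·N(0.96) − 45·0.9711·N(0.70) = 55·0.9907·0.8315 − 45·0.9711·0.7580 = 45.3072 − 33.1242 = 12.1830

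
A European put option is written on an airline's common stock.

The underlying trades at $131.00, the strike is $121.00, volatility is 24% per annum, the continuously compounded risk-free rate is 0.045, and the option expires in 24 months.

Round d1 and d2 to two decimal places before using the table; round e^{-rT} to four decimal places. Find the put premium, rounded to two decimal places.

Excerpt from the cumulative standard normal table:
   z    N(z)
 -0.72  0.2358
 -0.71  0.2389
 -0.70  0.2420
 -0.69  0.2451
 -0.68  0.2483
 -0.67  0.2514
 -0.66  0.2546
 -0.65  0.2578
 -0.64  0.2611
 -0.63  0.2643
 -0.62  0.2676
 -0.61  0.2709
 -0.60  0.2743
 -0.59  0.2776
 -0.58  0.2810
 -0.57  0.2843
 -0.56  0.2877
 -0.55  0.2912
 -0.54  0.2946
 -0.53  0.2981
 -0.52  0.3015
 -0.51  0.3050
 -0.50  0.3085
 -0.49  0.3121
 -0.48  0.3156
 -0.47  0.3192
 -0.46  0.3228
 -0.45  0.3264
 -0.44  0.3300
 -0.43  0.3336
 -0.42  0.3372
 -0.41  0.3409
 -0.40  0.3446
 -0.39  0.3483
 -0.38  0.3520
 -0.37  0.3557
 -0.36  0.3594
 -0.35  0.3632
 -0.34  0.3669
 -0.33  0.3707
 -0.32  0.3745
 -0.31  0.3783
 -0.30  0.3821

$8.06

σ√T = 0.24·√2 = 0.3394
d₁ = [ln(131/121) + (0.045 + ½·0.24²)·2] / (σ√T) = (0.0794 + 0.1476) / 0.3394 = 0.6688 which rounds to 0.67
d₂ = 0.6688 − 0.3394 = 0.3294 which rounds to 0.33
e^(−rT) = e^(−0.045·2) = 0.9139
N(−d₂) = N(-0.33) = 0.3707;  N(−d₁) = N(-0.67) = 0.2514
P = 121·0.9139·0.3707 − 131·0.2514 = 40.9927 − 32.9334 = 8.0593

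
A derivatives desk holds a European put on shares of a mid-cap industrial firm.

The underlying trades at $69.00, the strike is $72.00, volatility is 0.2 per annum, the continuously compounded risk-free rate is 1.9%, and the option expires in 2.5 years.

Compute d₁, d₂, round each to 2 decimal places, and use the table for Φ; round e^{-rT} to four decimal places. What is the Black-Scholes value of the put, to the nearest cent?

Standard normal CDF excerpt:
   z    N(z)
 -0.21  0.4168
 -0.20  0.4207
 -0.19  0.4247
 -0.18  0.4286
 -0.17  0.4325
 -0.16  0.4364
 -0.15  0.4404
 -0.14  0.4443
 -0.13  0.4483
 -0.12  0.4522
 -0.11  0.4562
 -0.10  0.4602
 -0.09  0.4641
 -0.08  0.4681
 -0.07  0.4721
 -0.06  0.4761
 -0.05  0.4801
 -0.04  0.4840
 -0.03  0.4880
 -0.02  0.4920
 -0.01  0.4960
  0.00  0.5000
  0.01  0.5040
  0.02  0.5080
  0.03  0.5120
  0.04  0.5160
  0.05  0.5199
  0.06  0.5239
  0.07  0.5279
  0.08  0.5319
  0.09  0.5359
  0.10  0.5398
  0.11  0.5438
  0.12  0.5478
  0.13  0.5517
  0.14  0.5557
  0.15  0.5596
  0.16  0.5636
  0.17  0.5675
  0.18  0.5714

T = 2.5;  σ√T = 0.3162
ln(S/K) + (r + σ²/2)T = ln(69/72) + (0.019 + 0.2²/2)·2.5 = -0.0426 + 0.0975 = 0.0549
d₁ = 0.0549 / 0.3162 = 0.1737 ⇒ 0.17
d₂ = d₁ − σ√T = 0.1737 − 0.3162 = -0.1425 ⇒ -0.14
e^(−rT) = e^(−0.019·2.5) = 0.9536
N(−d₂) = N(0.14) = 0.5557;  N(−d₁) = N(-0.17) = 0.4325
P = 72·0.9536·0.5557 − 69·0.4325 = 38.1539 − 29.8425 = 8.3114

$8.31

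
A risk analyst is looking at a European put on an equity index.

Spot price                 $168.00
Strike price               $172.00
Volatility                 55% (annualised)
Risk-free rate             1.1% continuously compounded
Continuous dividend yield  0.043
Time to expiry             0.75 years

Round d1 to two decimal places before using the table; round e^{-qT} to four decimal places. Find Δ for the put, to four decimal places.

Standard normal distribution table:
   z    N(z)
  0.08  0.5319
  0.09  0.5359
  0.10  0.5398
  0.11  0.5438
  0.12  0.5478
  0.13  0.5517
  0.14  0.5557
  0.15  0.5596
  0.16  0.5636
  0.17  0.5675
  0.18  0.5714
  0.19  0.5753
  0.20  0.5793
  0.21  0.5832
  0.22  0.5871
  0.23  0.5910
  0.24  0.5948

σ√T = 0.55 × 0.8660 = 0.4763
ln(S/K) + (r − q + σ²/2)T = ln(168/172) + (0.011 − 0.043 + 0.55²/2)·0.75 = -0.0235 + 0.0894 = 0.0659
d₁ = 0.0659 / 0.4763 = 0.1384 which rounds to 0.14
N(d₁) = N(0.14) = 0.5557
Δ_put = e^(−qT)·(N(d₁) − 1) = 0.9683·(0.5557 − 1) = -0.4302

-0.4302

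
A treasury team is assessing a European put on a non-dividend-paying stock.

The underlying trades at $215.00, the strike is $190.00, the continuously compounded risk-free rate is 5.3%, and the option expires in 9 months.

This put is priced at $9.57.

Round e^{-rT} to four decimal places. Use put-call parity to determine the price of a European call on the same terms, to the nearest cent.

exp(−rT) = exp(−0.053·0.75) = 0.9610
Put-call parity: C − P = S − K·e^(−rT) = 215 − 190·0.9610 = 215 − 182.5900 = 32.4100
C = P + (C − P) = 9.57 + (32.4100) = 41.9800

$41.98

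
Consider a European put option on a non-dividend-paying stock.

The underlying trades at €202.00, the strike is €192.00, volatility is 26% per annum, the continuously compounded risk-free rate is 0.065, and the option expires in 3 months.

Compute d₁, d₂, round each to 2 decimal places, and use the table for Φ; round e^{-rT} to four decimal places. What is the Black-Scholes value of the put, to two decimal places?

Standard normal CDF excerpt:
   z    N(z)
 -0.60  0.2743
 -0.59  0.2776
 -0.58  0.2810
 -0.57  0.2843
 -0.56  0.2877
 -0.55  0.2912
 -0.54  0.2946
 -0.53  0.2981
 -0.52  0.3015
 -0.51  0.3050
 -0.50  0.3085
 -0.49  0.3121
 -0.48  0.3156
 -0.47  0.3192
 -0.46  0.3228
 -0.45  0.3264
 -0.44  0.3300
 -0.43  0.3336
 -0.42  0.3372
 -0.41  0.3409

σ√T = 0.26 × 0.5000 = 0.1300
d₁ = [ln(202/192) + (0.065 + ½·0.26²)·0.25] / (σ√T) = (0.0508 + 0.0247) / 0.1300 = 0.5806 → 0.58
d₂ = 0.5806 − 0.1300 = 0.4506 → 0.45
exp(−rT) = exp(−0.065·0.25) = 0.9839
N(−d₂) = N(-0.45) = 0.3264;  N(−d₁) = N(-0.58) = 0.2810
P = 192·0.9839·0.3264 − 202·0.2810 = 61.6598 − 56.7620 = 4.8978

€4.90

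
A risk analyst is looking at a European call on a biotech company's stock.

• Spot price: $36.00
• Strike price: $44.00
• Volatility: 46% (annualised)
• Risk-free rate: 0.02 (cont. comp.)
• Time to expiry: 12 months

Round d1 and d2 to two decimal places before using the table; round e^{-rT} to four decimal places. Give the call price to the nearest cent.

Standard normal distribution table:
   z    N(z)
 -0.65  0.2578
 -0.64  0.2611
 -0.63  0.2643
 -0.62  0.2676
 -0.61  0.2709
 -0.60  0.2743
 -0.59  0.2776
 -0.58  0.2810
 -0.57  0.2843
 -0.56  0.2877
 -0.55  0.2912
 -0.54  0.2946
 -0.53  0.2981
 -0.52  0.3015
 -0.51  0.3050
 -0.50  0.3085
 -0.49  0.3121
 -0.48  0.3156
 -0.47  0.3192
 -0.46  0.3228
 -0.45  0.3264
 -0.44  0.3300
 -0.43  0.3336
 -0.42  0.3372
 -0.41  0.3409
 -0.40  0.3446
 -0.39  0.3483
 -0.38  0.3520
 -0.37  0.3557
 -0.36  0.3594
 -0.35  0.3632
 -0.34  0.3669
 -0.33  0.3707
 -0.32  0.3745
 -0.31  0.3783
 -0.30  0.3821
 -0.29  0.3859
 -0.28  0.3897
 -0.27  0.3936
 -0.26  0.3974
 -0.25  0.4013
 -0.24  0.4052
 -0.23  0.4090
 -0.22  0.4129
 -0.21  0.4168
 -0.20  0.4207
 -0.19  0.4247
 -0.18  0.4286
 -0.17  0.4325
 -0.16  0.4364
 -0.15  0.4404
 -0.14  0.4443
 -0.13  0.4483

T = 1;  σ√T = 0.4600
ln(S/K) + (r + σ²/2)T = ln(36/44) + (0.02 + 0.46²/2)·1 = -0.2007 + 0.1258 = -0.0749
d₁ = -0.0749 / 0.4600 = -0.1628 which rounds to -0.16
d₂ = d₁ − σ√T = -0.1628 − 0.4600 = -0.6228 which rounds to -0.62
e^(−rT) = e^(−0.02·1) = 0.9802
N(d₁) = N(-0.16) = 0.4364;  N(d₂) = N(-0.62) = 0.2676
C = 36·0.4364 − 44·0.9802·0.2676 = 15.7104 − 11.5413 = 4.1691

$4.17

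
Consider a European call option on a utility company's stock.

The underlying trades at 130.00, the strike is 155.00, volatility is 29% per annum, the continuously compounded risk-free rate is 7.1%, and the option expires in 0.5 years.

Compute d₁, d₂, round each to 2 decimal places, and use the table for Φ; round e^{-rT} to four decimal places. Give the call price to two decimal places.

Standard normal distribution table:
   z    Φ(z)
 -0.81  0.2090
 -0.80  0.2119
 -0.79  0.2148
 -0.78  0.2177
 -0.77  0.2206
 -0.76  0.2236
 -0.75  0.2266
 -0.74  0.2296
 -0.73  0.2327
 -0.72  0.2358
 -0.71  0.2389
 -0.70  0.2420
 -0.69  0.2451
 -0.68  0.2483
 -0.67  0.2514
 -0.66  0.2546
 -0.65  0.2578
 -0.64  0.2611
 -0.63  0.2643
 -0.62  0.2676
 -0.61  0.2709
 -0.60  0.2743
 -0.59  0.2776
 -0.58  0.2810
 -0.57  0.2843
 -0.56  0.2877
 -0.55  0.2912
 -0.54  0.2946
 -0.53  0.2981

σ√T = 0.29 × 0.7071 = 0.2051
ln(S/K) + (r + σ²/2)T = ln(130/155) + (0.071 + 0.29²/2)·0.5 = -0.1759 + 0.0565 = -0.1194
d₁ = -0.1194 / 0.2051 = -0.5821 which rounds to -0.58
d₂ = d₁ − σ√T = -0.5821 − 0.2051 = -0.7872 which rounds to -0.79
exp(−rT) = exp(−0.071·0.5) = 0.9651
N(d₁) = N(-0.58) = 0.2810;  N(d₂) = N(-0.79) = 0.2148
C = 130·0.2810 − 155·0.9651·0.2148 = 36.5300 − 32.1320 = 4.3980

4.40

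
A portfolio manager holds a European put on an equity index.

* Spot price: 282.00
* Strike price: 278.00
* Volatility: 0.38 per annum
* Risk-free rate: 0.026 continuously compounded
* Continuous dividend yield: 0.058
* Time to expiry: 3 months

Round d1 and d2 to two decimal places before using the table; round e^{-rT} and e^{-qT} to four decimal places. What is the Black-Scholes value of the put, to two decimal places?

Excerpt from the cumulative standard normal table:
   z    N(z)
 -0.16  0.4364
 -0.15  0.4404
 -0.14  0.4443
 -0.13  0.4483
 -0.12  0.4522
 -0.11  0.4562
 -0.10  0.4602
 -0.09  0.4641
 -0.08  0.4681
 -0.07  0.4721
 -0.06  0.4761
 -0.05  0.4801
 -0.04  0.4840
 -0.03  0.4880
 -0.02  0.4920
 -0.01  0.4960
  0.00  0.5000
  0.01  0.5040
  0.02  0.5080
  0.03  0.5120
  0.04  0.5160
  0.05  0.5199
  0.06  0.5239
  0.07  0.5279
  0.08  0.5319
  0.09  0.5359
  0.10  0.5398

20.10

σ√T = 0.38·√0.25 = 0.1900
d₁ = [ln(282/278) + (0.026 − 0.058 + 0.38²/2)·0.25] / 0.1900 = [0.0143 + 0.0100] / 0.1900 = 0.1281 ⇒ 0.13
d₂ = d₁ − σ√T = 0.1281 − 0.1900 = -0.0619 ⇒ -0.06
exp(−qT) = exp(−0.058·0.25) = 0.9856;  exp(−rT) = exp(−0.026·0.25) = 0.9935
P = 278·0.9935·N(0.06) − 282·0.9856·N(-0.13) = 278·0.9935·0.5239 − 282·0.9856·0.4483 = 144.6975 − 124.6001 = 20.0974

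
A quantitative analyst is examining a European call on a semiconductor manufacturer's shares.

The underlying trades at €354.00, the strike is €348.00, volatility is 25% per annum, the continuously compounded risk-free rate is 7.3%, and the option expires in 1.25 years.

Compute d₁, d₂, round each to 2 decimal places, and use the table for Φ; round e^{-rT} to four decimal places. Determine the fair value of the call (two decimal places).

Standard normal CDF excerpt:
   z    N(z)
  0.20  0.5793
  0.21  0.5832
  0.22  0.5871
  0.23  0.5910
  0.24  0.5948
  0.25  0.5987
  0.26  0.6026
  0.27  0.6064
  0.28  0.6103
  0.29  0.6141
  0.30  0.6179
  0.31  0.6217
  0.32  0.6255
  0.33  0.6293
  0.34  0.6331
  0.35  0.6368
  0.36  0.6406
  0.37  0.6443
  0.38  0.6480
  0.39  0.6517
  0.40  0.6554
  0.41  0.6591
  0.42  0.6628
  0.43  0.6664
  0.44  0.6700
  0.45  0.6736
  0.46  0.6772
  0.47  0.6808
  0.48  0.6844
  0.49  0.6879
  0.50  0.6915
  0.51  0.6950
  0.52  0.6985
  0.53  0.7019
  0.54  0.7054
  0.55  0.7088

€58.29

σ√T = 0.25·√1.25 = 0.2795
d₁ = [ln(354/348) + (0.073 + ½·0.25²)·1.25] / (σ√T) = (0.0171 + 0.1303) / 0.2795 = 0.5274 → 0.53
d₂ = 0.5274 − 0.2795 = 0.2479 → 0.25
e^(−rT) = e^(−0.073·1.25) = 0.9128
N(d₁) = N(0.53) = 0.7019;  N(d₂) = N(0.25) = 0.5987
C = 354·0.7019 − 348·0.9128·0.5987 = 248.4726 − 190.1797 = 58.2929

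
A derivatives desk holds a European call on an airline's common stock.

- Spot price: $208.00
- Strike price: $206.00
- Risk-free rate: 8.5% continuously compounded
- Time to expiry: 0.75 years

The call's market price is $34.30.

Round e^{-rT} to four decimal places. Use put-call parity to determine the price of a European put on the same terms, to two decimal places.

e^(−rT) = e^(−0.085·0.75) = 0.9382
Put-call parity: C − P = S − K·e^(−rT) = 208 − 206·0.9382 = 208 − 193.2692 = 14.7308
P = C − (C − P) = 34.30 − (14.7308) = 19.5692

$19.57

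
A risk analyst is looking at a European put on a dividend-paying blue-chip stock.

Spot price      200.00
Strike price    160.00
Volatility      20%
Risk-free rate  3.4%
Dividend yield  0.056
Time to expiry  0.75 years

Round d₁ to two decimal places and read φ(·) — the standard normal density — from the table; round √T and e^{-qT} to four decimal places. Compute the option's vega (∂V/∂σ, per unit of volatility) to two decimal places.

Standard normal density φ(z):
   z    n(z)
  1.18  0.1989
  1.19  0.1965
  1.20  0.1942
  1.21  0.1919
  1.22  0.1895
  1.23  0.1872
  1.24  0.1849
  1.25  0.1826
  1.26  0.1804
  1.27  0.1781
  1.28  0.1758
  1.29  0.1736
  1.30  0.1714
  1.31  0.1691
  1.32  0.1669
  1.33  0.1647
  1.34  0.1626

T = 0.75;  σ√T = 0.1732
d₁ = [ln(200/160) + (0.034 − 0.056 + ½·0.2²)·0.75] / (σ√T) = (0.2231 − 0.0015) / 0.1732 = 1.2797 ≈ 1.28
√T = √0.75 = 0.8660
φ(d₁) = φ(1.28) = 0.1758
e^(−qT) = e^(−0.056·0.75) = 0.9589
vega = S·e^(−qT)·φ(d₁)·√T = 200·0.9589·0.1758·0.8660 = 29.1971
(Vega is the same for a European call and put with the same parameters.)

29.20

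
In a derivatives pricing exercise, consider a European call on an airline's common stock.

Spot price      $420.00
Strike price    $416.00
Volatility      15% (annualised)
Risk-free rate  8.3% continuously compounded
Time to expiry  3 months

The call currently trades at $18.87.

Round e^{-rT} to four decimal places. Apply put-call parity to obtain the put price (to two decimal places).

e^(−rT) = e^(−0.083·0.25) = 0.9795
Put-call parity: C − P = S − K·e^(−rT) = 420 − 416·0.9795 = 420 − 407.4720 = 12.5280
P = C − (C − P) = 18.87 − (12.5280) = 6.3420

$6.34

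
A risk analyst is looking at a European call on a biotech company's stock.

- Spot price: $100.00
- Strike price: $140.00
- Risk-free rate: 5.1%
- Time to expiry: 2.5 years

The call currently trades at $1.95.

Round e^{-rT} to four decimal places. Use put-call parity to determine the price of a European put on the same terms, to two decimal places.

exp(−rT) = exp(−0.051·2.5) = 0.8803
Put-call parity: C − P = S − K·e^(−rT) = 100 − 140·0.8803 = 100 − 123.2420 = -23.2420
P = C − (C − P) = 1.95 − (-23.2420) = 25.1920

$25.19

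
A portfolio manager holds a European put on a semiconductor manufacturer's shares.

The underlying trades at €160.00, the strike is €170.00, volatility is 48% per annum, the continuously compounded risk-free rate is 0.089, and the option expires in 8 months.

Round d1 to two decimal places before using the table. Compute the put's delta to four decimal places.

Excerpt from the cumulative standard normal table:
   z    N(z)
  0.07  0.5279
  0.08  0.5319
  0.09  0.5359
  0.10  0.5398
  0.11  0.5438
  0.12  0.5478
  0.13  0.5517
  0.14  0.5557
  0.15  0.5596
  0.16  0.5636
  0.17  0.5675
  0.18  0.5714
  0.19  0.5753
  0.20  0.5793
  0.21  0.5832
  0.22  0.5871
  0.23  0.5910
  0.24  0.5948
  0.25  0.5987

σ√T = 0.48 × 0.8165 = 0.3919
d₁ = [ln(160/170) + (0.089 + ½·0.48²)·0.6667] / (σ√T) = (-0.0606 + 0.1361) / 0.3919 = 0.1927 ⇒ 0.19
N(d₁) = N(0.19) = 0.5753
Δ_put = N(d₁) − 1 = 0.5753 − 1 = -0.4247

-0.4247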